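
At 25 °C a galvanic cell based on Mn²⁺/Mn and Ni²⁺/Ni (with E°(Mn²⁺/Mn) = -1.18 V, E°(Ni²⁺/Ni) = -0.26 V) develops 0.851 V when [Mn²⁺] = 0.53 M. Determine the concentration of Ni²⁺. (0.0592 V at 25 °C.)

From the Nernst equation, log Q = n(E° − E)/0.0592 = 2(0.92 − 0.851)/0.0592 = 2.331, so Q = 214.
With Q = [Mn²⁺]/[Ni²⁺] and the known concentrations, [Ni²⁺] in the denominator gives [Ni²⁺] = 0.0025 M.

0.0025 M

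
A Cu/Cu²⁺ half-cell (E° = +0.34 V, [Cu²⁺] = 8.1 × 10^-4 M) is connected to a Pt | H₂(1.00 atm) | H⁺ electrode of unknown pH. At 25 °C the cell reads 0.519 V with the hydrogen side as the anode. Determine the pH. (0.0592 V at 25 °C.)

E°_cell = 0.34 V and n = 2.
log Q = n(E° − E)/0.0592 = 2×(0.34 − 0.519)/0.0592 = -6.047.
With Q = [H⁺]^2 / ([Cu²⁺]·P(H₂)), solving for [H⁺] gives log[H⁺] = -4.569, so pH = 4.57.

pH = 4.57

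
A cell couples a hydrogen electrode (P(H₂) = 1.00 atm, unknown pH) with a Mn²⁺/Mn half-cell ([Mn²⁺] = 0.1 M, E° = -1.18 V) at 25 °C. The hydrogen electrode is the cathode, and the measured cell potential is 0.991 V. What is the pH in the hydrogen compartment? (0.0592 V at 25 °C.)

E°_cell = 1.18 V and n = 2.
log Q = n(E° − E)/0.0592 = 2×(1.18 − 0.991)/0.0592 = 6.385.
With Q = [Mn²⁺]·P(H₂) / [H⁺]^2, solving for [H⁺] gives log[H⁺] = -3.693, so pH = 3.69.

pH = 3.69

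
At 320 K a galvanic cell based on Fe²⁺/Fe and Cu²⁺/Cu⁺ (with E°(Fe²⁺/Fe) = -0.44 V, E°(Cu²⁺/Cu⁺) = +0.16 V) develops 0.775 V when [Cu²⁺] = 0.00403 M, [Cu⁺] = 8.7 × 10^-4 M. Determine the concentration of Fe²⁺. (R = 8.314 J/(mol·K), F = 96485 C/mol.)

From the Nernst equation, ln Q = nF(E° − E)/RT = 2×96485×(0.60 − 0.775)/(8.314×320) = -12.693, so Q = 3.07 × 10^-6.
With Q = [Fe²⁺]·[Cu⁺]^2/[Cu²⁺]^2 and the known concentrations, [Fe²⁺] in the numerator gives [Fe²⁺] = 6.6 × 10^-5 M.

6.6 × 10^-5 M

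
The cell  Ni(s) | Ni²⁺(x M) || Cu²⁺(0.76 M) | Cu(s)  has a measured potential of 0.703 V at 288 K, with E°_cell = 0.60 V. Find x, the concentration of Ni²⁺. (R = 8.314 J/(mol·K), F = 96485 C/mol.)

1.9 × 10^-4 M

From the Nernst equation, ln Q = nF(E° − E)/RT = 2×96485×(0.60 − 0.703)/(8.314×288) = -8.301, so Q = 2.48 × 10^-4.
With Q = [Ni²⁺]/[Cu²⁺] and the known concentrations, [Ni²⁺] in the numerator gives [Ni²⁺] = 1.9 × 10^-4 M.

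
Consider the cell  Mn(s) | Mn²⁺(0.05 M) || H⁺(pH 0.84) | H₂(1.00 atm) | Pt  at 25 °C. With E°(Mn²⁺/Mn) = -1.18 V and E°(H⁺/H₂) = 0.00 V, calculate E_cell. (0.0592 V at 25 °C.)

1.17 V

The hydrogen couple is the cathode, so E°_cell = 1.18 V; n = 2.
[H⁺] = 10^(−0.84) = 0.14 M, and Q = [Mn²⁺]·P(H₂) / [H⁺]^2 = 2.39.
E = E° − (0.0592/2) log Q = 1.18 − (0.0592/2)(0.379) = 1.169 V.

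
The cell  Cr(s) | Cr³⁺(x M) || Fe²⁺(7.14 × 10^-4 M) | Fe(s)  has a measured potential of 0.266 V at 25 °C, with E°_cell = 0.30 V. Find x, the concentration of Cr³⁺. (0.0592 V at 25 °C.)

From the Nernst equation, log Q = n(E° − E)/0.0592 = 6(0.30 − 0.266)/0.0592 = 3.446, so Q = 2790.
With Q = [Cr³⁺]^2/[Fe²⁺]^3 and the known concentrations, [Cr³⁺]^2 in the numerator gives [Cr³⁺] = 0.001 M.

0.001 M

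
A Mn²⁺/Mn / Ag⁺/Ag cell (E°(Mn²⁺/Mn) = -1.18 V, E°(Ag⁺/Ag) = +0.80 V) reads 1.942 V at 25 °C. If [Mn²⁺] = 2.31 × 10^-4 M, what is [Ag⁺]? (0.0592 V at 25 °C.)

From the Nernst equation, log Q = n(E° − E)/0.0592 = 2(1.98 − 1.942)/0.0592 = 1.284, so Q = 19.2.
With Q = [Mn²⁺]/[Ag⁺]^2 and the known concentrations, [Ag⁺]^2 in the denominator gives [Ag⁺] = 0.0035 M.

0.0035 M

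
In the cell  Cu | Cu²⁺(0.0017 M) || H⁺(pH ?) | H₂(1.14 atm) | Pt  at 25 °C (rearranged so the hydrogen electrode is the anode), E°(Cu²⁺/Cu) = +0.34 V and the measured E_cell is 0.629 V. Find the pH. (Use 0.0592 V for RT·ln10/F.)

E°_cell = 0.34 V and n = 2.
log Q = n(E° − E)/0.0592 = 2×(0.34 − 0.629)/0.0592 = -9.764.
With Q = [H⁺]^2 / ([Cu²⁺]·P(H₂)), solving for [H⁺] gives log[H⁺] = -6.238, so pH = 6.24.

pH = 6.24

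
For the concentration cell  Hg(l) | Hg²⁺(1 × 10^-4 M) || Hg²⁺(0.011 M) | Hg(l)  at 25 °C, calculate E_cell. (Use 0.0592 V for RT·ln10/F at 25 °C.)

Both half-cells are Hg²⁺/Hg, so E°_cell = 0. The concentrated side is the cathode; the cell reaction moves Hg²⁺ from high to low concentration with n = 2.
Q = [Hg²⁺]_dilute/[Hg²⁺]_conc = 1 × 10^-4/0.011 = 0.00909.
E = 0 − (0.0592/2) log Q = −(0.0592/2)(-2.041) = 0.0604 V.

0.060 V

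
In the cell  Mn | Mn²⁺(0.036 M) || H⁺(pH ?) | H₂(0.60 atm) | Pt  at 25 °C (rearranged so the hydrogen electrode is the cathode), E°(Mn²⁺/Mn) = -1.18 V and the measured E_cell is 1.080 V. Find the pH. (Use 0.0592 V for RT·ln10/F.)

E°_cell = 1.18 V and n = 2.
log Q = n(E° − E)/0.0592 = 2×(1.18 − 1.080)/0.0592 = 3.378.
With Q = [Mn²⁺]·P(H₂) / [H⁺]^2, solving for [H⁺] gives log[H⁺] = -2.522, so pH = 2.52.

pH = 2.52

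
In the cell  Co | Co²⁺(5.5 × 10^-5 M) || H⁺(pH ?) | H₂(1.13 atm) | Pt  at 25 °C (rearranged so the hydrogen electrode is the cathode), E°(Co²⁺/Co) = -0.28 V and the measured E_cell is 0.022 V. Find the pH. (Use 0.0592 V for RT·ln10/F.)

pH = 6.46

E°_cell = 0.28 V and n = 2.
log Q = n(E° − E)/0.0592 = 2×(0.28 − 0.022)/0.0592 = 8.716.
With Q = [Co²⁺]·P(H₂) / [H⁺]^2, solving for [H⁺] gives log[H⁺] = -6.461, so pH = 6.46.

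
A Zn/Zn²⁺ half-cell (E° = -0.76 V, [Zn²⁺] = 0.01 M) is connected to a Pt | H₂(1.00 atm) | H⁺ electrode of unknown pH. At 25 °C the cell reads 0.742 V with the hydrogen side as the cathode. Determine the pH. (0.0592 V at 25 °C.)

pH = 1.30

E°_cell = 0.76 V and n = 2.
log Q = n(E° − E)/0.0592 = 2×(0.76 − 0.742)/0.0592 = 0.608.
With Q = [Zn²⁺]·P(H₂) / [H⁺]^2, solving for [H⁺] gives log[H⁺] = -1.304, so pH = 1.30.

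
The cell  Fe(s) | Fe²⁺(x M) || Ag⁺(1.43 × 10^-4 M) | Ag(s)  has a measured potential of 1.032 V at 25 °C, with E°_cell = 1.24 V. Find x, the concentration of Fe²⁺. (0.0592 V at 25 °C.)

0.22 M

From the Nernst equation, log Q = n(E° − E)/0.0592 = 2(1.24 − 1.032)/0.0592 = 7.027, so Q = 1.06 × 10^7.
With Q = [Fe²⁺]/[Ag⁺]^2 and the known concentrations, [Fe²⁺] in the numerator gives [Fe²⁺] = 0.22 M.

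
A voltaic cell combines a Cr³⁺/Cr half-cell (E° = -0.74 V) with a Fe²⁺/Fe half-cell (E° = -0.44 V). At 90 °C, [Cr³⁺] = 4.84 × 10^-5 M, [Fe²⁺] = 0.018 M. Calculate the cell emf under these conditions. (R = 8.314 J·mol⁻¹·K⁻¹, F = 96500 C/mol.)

The Fe²⁺/Fe couple has the higher reduction potential and acts as the cathode, so E°_cell = -0.44 − (-0.74) = 0.30 V.
Balancing electrons gives n = 6; the reaction quotient is Q = [Cr³⁺]^2/[Fe²⁺]^3 = 4.02 × 10^-4.
E = E° − (RT/nF) ln Q = 0.30 − (8.314×363)/(6×96500) × (-7.820) = 0.300 + 0.041 = 0.341 V.

0.341 V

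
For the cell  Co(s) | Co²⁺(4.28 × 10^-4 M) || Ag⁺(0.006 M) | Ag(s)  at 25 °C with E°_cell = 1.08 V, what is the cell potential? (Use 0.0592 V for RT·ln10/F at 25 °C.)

1.05 V

Balancing electrons gives n = 2; the reaction quotient is Q = [Co²⁺]/[Ag⁺]^2 = 11.9.
At 25 °C, E = E° − (0.0592/n) log Q = 1.08 − (0.0592/2)(1.075) = 1.080 − 0.032 = 1.048 V.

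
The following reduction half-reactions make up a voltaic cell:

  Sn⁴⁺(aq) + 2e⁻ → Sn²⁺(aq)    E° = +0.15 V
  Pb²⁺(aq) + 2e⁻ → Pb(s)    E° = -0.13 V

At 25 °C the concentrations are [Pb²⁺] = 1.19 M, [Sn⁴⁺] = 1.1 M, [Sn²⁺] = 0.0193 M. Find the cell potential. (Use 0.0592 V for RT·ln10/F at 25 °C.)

The Sn⁴⁺/Sn²⁺ couple has the higher reduction potential and acts as the cathode, so E°_cell = +0.15 − (-0.13) = 0.28 V.
Balancing electrons gives n = 2; the reaction quotient is Q = [Pb²⁺]·[Sn²⁺]/[Sn⁴⁺] = 0.0209.
At 25 °C, E = E° − (0.0592/n) log Q = 0.28 − (0.0592/2)(-1.680) = 0.280 + 0.050 = 0.330 V.

0.330 V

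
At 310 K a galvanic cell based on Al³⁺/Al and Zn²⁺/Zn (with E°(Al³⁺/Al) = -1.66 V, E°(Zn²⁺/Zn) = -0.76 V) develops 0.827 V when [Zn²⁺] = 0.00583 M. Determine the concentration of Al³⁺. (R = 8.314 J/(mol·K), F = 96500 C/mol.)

From the Nernst equation, ln Q = nF(E° − E)/RT = 6×96500×(0.90 − 0.827)/(8.314×310) = 16.399, so Q = 1.32 × 10^7.
With Q = [Al³⁺]^2/[Zn²⁺]^3 and the known concentrations, [Al³⁺]^2 in the numerator gives [Al³⁺] = 1.6 M.

1.6 M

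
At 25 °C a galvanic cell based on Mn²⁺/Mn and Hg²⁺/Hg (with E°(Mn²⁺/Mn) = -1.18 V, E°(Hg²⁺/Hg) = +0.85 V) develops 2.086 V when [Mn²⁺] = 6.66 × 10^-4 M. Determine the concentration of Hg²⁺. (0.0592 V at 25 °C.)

From the Nernst equation, log Q = n(E° − E)/0.0592 = 2(2.03 − 2.086)/0.0592 = -1.892, so Q = 0.0128.
With Q = [Mn²⁺]/[Hg²⁺] and the known concentrations, [Hg²⁺] in the denominator gives [Hg²⁺] = 0.052 M.

0.052 M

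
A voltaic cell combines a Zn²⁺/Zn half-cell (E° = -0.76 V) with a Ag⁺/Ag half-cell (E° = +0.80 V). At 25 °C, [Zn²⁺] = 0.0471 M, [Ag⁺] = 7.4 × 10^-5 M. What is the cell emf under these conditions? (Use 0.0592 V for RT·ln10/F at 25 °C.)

1.35 V

The Ag⁺/Ag couple has the higher reduction potential and acts as the cathode, so E°_cell = +0.80 − (-0.76) = 1.56 V.
Balancing electrons gives n = 2; the reaction quotient is Q = [Zn²⁺]/[Ag⁺]^2 = 8.6 × 10^6.
At 25 °C, E = E° − (0.0592/n) log Q = 1.56 − (0.0592/2)(6.935) = 1.560 − 0.205 = 1.355 V.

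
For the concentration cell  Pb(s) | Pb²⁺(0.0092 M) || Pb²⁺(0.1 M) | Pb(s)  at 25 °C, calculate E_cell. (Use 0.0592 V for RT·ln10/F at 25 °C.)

0.031 V

Both half-cells are Pb²⁺/Pb, so E°_cell = 0. The concentrated side is the cathode; the cell reaction moves Pb²⁺ from high to low concentration with n = 2.
Q = [Pb²⁺]_dilute/[Pb²⁺]_conc = 0.0092/0.1 = 0.0920.
E = 0 − (0.0592/2) log Q = −(0.0592/2)(-1.036) = 0.0307 V.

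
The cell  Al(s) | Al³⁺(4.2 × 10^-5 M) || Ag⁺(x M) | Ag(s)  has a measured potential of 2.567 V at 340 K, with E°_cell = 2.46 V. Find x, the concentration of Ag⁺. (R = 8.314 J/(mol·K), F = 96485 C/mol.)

From the Nernst equation, ln Q = nF(E° − E)/RT = 3×96485×(2.46 − 2.567)/(8.314×340) = -10.957, so Q = 1.74 × 10^-5.
With Q = [Al³⁺]/[Ag⁺]^3 and the known concentrations, [Ag⁺]^3 in the denominator gives [Ag⁺] = 1.3 M.

1.3 M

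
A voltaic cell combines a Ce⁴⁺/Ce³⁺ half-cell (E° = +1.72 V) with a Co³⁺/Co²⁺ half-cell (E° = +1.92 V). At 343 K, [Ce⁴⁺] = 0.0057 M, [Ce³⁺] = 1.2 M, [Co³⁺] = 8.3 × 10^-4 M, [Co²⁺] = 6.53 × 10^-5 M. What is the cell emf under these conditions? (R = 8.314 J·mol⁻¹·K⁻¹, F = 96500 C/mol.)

The Co³⁺/Co²⁺ couple has the higher reduction potential and acts as the cathode, so E°_cell = +1.92 − (+1.72) = 0.20 V.
Balancing electrons gives n = 1; the reaction quotient is Q = [Ce⁴⁺]·[Co²⁺]/([Ce³⁺]·[Co³⁺]) = 3.74 × 10^-4.
E = E° − (RT/nF) ln Q = 0.20 − (8.314×343)/(1×96500) × (-7.892) = 0.200 + 0.233 = 0.433 V.

0.433 V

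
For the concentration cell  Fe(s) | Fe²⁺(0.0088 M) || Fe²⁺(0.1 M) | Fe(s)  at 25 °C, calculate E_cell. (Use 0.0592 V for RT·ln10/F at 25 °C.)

0.031 V

Both half-cells are Fe²⁺/Fe, so E°_cell = 0. The concentrated side is the cathode; the cell reaction moves Fe²⁺ from high to low concentration with n = 2.
Q = [Fe²⁺]_dilute/[Fe²⁺]_conc = 0.0088/0.1 = 0.0880.
E = 0 − (0.0592/2) log Q = −(0.0592/2)(-1.056) = 0.0313 V.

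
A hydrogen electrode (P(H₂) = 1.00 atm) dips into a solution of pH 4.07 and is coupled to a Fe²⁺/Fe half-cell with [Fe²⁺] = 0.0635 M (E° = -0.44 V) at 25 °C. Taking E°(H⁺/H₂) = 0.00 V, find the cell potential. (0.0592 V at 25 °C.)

0.23 V

The hydrogen couple is the cathode, so E°_cell = 0.44 V; n = 2.
[H⁺] = 10^(−4.07) = 8.5 × 10^-5 M, and Q = [Fe²⁺]·P(H₂) / [H⁺]^2 = 8.77 × 10^6.
E = E° − (0.0592/2) log Q = 0.44 − (0.0592/2)(6.943) = 0.234 V.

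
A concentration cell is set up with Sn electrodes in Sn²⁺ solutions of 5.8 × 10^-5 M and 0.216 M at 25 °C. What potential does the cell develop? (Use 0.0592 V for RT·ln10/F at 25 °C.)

Both half-cells are Sn²⁺/Sn, so E°_cell = 0. The concentrated side is the cathode; the cell reaction moves Sn²⁺ from high to low concentration with n = 2.
Q = [Sn²⁺]_dilute/[Sn²⁺]_conc = 5.8 × 10^-5/0.216 = 2.69 × 10^-4.
E = 0 − (0.0592/2) log Q = −(0.0592/2)(-3.571) = 0.1057 V.

0.11 V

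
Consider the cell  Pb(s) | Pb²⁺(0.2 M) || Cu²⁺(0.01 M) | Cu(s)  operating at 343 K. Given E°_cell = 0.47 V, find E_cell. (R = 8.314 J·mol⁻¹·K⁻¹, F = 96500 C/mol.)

Balancing electrons gives n = 2; the reaction quotient is Q = [Pb²⁺]/[Cu²⁺] = 20.0.
E = E° − (RT/nF) ln Q = 0.47 − (8.314×343)/(2×96500) × (2.996) = 0.470 − 0.044 = 0.426 V.

0.426 V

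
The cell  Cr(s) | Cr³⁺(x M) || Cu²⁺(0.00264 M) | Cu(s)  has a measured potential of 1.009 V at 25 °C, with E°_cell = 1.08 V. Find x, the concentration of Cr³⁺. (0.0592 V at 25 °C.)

0.54 M

From the Nernst equation, log Q = n(E° − E)/0.0592 = 6(1.08 − 1.009)/0.0592 = 7.196, so Q = 1.57 × 10^7.
With Q = [Cr³⁺]^2/[Cu²⁺]^3 and the known concentrations, [Cr³⁺]^2 in the numerator gives [Cr³⁺] = 0.54 M.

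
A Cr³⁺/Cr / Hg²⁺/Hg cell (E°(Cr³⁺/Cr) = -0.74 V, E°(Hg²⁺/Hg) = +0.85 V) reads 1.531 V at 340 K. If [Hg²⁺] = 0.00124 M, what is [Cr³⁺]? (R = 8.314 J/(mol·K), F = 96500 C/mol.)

0.018 M

From the Nernst equation, ln Q = nF(E° − E)/RT = 6×96500×(1.59 − 1.531)/(8.314×340) = 12.085, so Q = 1.77 × 10^5.
With Q = [Cr³⁺]^2/[Hg²⁺]^3 and the known concentrations, [Cr³⁺]^2 in the numerator gives [Cr³⁺] = 0.018 M.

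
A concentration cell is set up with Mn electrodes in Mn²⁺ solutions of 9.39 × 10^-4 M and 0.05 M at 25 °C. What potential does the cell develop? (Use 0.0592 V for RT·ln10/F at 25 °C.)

0.051 V

Both half-cells are Mn²⁺/Mn, so E°_cell = 0. The concentrated side is the cathode; the cell reaction moves Mn²⁺ from high to low concentration with n = 2.
Q = [Mn²⁺]_dilute/[Mn²⁺]_conc = 9.39 × 10^-4/0.05 = 0.0188.
E = 0 − (0.0592/2) log Q = −(0.0592/2)(-1.726) = 0.0511 V.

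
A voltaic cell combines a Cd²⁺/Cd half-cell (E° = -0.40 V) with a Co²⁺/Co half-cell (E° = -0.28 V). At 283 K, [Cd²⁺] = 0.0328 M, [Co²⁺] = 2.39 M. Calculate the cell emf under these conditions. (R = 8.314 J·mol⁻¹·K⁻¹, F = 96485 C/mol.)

The Co²⁺/Co couple has the higher reduction potential and acts as the cathode, so E°_cell = -0.28 − (-0.40) = 0.12 V.
Balancing electrons gives n = 2; the reaction quotient is Q = [Cd²⁺]/[Co²⁺] = 0.0137.
E = E° − (RT/nF) ln Q = 0.12 − (8.314×283)/(2×96485) × (-4.289) = 0.120 + 0.052 = 0.172 V.

0.172 V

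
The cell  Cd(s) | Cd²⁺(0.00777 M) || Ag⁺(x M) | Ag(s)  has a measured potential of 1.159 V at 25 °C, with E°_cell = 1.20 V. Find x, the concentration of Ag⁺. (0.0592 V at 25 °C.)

From the Nernst equation, log Q = n(E° − E)/0.0592 = 2(1.20 − 1.159)/0.0592 = 1.385, so Q = 24.3.
With Q = [Cd²⁺]/[Ag⁺]^2 and the known concentrations, [Ag⁺]^2 in the denominator gives [Ag⁺] = 0.018 M.

0.018 M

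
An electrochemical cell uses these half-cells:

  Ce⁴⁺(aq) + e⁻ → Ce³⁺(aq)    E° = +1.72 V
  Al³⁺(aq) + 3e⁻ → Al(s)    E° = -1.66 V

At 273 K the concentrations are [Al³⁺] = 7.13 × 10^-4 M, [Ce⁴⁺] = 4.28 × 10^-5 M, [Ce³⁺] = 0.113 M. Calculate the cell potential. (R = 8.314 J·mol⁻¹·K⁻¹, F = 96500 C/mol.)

3.25 V

The Ce⁴⁺/Ce³⁺ couple has the higher reduction potential and acts as the cathode, so E°_cell = +1.72 − (-1.66) = 3.38 V.
Balancing electrons gives n = 3; the reaction quotient is Q = [Al³⁺]·[Ce³⁺]^3/[Ce⁴⁺]^3 = 1.31 × 10^7.
E = E° − (RT/nF) ln Q = 3.38 − (8.314×273)/(3×96500) × (16.390) = 3.380 − 0.128 = 3.252 V.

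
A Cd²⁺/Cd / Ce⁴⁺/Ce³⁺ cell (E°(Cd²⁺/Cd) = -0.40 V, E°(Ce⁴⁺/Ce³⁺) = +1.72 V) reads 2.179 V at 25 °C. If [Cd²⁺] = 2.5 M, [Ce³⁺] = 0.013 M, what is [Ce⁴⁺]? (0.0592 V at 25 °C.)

From the Nernst equation, log Q = n(E° − E)/0.0592 = 2(2.12 − 2.179)/0.0592 = -1.993, so Q = 0.0102.
With Q = [Cd²⁺]·[Ce³⁺]^2/[Ce⁴⁺]^2 and the known concentrations, [Ce⁴⁺]^2 in the denominator gives [Ce⁴⁺] = 0.2 M.

0.2 M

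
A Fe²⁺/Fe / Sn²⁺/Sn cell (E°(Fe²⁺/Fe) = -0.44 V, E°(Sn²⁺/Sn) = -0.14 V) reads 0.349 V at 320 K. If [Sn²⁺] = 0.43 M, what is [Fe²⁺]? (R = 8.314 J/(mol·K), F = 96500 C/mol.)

From the Nernst equation, ln Q = nF(E° − E)/RT = 2×96500×(0.30 − 0.349)/(8.314×320) = -3.555, so Q = 0.0286.
With Q = [Fe²⁺]/[Sn²⁺] and the known concentrations, [Fe²⁺] in the numerator gives [Fe²⁺] = 0.012 M.

0.012 M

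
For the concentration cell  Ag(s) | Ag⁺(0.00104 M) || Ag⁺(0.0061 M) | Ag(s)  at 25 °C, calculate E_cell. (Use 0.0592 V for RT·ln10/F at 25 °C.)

0.045 V

Both half-cells are Ag⁺/Ag, so E°_cell = 0. The concentrated side is the cathode; the cell reaction moves Ag⁺ from high to low concentration with n = 1.
Q = [Ag⁺]_dilute/[Ag⁺]_conc = 0.00104/0.0061 = 0.170.
E = 0 − (0.0592/1) log Q = −(0.0592/1)(-0.768) = 0.0455 V.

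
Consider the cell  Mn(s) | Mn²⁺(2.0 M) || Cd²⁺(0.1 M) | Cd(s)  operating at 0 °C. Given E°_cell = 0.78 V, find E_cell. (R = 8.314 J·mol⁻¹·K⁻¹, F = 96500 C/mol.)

0.745 V

Balancing electrons gives n = 2; the reaction quotient is Q = [Mn²⁺]/[Cd²⁺] = 20.0.
E = E° − (RT/nF) ln Q = 0.78 − (8.314×273)/(2×96500) × (2.996) = 0.780 − 0.035 = 0.745 V.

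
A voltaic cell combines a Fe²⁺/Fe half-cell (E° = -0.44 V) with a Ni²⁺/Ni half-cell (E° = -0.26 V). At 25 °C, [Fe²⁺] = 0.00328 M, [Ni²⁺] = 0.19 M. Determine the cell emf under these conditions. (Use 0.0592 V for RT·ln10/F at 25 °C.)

The Ni²⁺/Ni couple has the higher reduction potential and acts as the cathode, so E°_cell = -0.26 − (-0.44) = 0.18 V.
Balancing electrons gives n = 2; the reaction quotient is Q = [Fe²⁺]/[Ni²⁺] = 0.0173.
At 25 °C, E = E° − (0.0592/n) log Q = 0.18 − (0.0592/2)(-1.763) = 0.180 + 0.052 = 0.232 V.

0.232 V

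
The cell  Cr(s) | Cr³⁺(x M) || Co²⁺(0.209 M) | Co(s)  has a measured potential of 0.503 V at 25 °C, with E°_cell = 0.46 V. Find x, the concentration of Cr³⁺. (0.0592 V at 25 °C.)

6.3 × 10^-4 M

From the Nernst equation, log Q = n(E° − E)/0.0592 = 6(0.46 − 0.503)/0.0592 = -4.358, so Q = 4.38 × 10^-5.
With Q = [Cr³⁺]^2/[Co²⁺]^3 and the known concentrations, [Cr³⁺]^2 in the numerator gives [Cr³⁺] = 6.3 × 10^-4 M.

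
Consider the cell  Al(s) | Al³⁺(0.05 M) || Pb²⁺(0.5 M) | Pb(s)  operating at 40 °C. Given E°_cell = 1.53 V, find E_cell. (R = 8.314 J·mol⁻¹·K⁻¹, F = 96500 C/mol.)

Balancing electrons gives n = 6; the reaction quotient is Q = [Al³⁺]^2/[Pb²⁺]^3 = 0.0200.
E = E° − (RT/nF) ln Q = 1.53 − (8.314×313)/(6×96500) × (-3.912) = 1.530 + 0.018 = 1.548 V.

1.55 V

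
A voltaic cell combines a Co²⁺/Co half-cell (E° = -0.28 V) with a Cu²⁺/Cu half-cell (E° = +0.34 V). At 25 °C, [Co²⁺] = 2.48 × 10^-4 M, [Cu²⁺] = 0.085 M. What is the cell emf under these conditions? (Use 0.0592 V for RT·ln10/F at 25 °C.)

0.695 V

The Cu²⁺/Cu couple has the higher reduction potential and acts as the cathode, so E°_cell = +0.34 − (-0.28) = 0.62 V.
Balancing electrons gives n = 2; the reaction quotient is Q = [Co²⁺]/[Cu²⁺] = 0.00292.
At 25 °C, E = E° − (0.0592/n) log Q = 0.62 − (0.0592/2)(-2.535) = 0.620 + 0.075 = 0.695 V.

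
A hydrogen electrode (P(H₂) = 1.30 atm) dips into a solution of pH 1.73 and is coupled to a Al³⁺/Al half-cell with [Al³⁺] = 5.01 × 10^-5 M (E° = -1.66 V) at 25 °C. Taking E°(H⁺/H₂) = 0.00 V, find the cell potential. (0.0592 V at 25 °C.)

1.64 V

The hydrogen couple is the cathode, so E°_cell = 1.66 V; n = 6.
[H⁺] = 10^(−1.73) = 0.019 M, and Q = [Al³⁺]^2·P(H₂)^3 / [H⁺]^6 = 132.
E = E° − (0.0592/6) log Q = 1.66 − (0.0592/6)(2.122) = 1.639 V.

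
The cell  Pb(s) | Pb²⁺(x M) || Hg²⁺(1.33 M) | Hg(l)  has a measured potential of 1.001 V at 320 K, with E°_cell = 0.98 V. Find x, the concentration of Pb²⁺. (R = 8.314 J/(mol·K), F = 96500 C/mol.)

From the Nernst equation, ln Q = nF(E° − E)/RT = 2×96500×(0.98 − 1.001)/(8.314×320) = -1.523, so Q = 0.218.
With Q = [Pb²⁺]/[Hg²⁺] and the known concentrations, [Pb²⁺] in the numerator gives [Pb²⁺] = 0.29 M.

0.29 M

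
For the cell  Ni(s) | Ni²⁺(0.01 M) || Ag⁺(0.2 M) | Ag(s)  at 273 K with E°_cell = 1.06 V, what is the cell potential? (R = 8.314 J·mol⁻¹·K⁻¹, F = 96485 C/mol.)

Balancing electrons gives n = 2; the reaction quotient is Q = [Ni²⁺]/[Ag⁺]^2 = 0.250.
E = E° − (RT/nF) ln Q = 1.06 − (8.314×273)/(2×96485) × (-1.386) = 1.060 + 0.016 = 1.076 V.

1.08 V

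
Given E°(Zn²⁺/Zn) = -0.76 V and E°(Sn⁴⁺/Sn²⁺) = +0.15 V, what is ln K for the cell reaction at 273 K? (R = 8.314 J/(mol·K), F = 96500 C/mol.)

E°_cell = +0.15 − (-0.76) = 0.91 V, with n = 2 electrons transferred.
At equilibrium E = 0, so the Nernst equation gives ln K = nFE°/RT = (2)(96500)(0.91)/((8.314)(273)) = 77.38.

ln K = 77.4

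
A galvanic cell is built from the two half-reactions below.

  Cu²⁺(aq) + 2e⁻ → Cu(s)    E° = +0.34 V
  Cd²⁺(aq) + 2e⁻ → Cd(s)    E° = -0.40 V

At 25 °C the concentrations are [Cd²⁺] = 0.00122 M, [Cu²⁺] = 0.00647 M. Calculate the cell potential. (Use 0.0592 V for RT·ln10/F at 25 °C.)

0.761 V

The Cu²⁺/Cu couple has the higher reduction potential and acts as the cathode, so E°_cell = +0.34 − (-0.40) = 0.74 V.
Balancing electrons gives n = 2; the reaction quotient is Q = [Cd²⁺]/[Cu²⁺] = 0.189.
At 25 °C, E = E° − (0.0592/n) log Q = 0.74 − (0.0592/2)(-0.725) = 0.740 + 0.021 = 0.761 V.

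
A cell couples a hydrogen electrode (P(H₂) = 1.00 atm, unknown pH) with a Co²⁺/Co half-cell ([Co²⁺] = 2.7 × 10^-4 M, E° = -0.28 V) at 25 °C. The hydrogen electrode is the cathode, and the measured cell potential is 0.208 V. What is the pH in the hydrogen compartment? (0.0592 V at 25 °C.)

E°_cell = 0.28 V and n = 2.
log Q = n(E° − E)/0.0592 = 2×(0.28 − 0.208)/0.0592 = 2.432.
With Q = [Co²⁺]·P(H₂) / [H⁺]^2, solving for [H⁺] gives log[H⁺] = -3.001, so pH = 3.00.

pH = 3.00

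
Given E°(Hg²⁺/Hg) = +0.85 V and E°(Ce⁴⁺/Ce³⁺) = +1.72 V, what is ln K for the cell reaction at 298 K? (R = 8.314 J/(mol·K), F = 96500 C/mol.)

ln K = 67.8

E°_cell = +1.72 − (+0.85) = 0.87 V, with n = 2 electrons transferred.
At equilibrium E = 0, so the Nernst equation gives ln K = nFE°/RT = (2)(96500)(0.87)/((8.314)(298)) = 67.77.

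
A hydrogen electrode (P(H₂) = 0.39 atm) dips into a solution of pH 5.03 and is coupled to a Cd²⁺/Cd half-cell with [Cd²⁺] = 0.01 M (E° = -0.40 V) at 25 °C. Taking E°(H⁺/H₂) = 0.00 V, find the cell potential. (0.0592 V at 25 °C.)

The hydrogen couple is the cathode, so E°_cell = 0.40 V; n = 2.
[H⁺] = 10^(−5.03) = 9.3 × 10^-6 M, and Q = [Cd²⁺]·P(H₂) / [H⁺]^2 = 4.48 × 10^7.
E = E° − (0.0592/2) log Q = 0.40 − (0.0592/2)(7.651) = 0.174 V.

0.17 V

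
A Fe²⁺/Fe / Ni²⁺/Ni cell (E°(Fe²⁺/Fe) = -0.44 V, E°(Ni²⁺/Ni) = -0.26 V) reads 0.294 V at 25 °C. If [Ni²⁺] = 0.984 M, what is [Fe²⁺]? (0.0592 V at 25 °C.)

From the Nernst equation, log Q = n(E° − E)/0.0592 = 2(0.18 − 0.294)/0.0592 = -3.851, so Q = 1.41 × 10^-4.
With Q = [Fe²⁺]/[Ni²⁺] and the known concentrations, [Fe²⁺] in the numerator gives [Fe²⁺] = 1.4 × 10^-4 M.

1.4 × 10^-4 M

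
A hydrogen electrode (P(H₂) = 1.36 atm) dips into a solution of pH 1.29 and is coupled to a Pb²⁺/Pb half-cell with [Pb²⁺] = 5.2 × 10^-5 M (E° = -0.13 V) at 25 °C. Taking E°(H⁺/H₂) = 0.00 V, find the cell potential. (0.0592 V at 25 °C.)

0.18 V

The hydrogen couple is the cathode, so E°_cell = 0.13 V; n = 2.
[H⁺] = 10^(−1.29) = 0.051 M, and Q = [Pb²⁺]·P(H₂) / [H⁺]^2 = 0.0269.
E = E° − (0.0592/2) log Q = 0.13 − (0.0592/2)(-1.570) = 0.176 V.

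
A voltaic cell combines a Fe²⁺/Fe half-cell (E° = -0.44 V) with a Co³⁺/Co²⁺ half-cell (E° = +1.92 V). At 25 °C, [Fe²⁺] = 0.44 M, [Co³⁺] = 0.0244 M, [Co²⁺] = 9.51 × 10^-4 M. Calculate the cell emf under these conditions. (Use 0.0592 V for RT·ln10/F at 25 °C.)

2.45 V

The Co³⁺/Co²⁺ couple has the higher reduction potential and acts as the cathode, so E°_cell = +1.92 − (-0.44) = 2.36 V.
Balancing electrons gives n = 2; the reaction quotient is Q = [Fe²⁺]·[Co²⁺]^2/[Co³⁺]^2 = 6.68 × 10^-4.
At 25 °C, E = E° − (0.0592/n) log Q = 2.36 − (0.0592/2)(-3.175) = 2.360 + 0.094 = 2.454 V.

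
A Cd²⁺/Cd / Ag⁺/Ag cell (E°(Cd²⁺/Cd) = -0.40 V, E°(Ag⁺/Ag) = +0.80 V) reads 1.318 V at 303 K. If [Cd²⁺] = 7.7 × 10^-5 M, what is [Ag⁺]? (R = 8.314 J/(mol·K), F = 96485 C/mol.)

0.81 M

From the Nernst equation, ln Q = nF(E° − E)/RT = 2×96485×(1.20 − 1.318)/(8.314×303) = -9.039, so Q = 1.19 × 10^-4.
With Q = [Cd²⁺]/[Ag⁺]^2 and the known concentrations, [Ag⁺]^2 in the denominator gives [Ag⁺] = 0.81 M.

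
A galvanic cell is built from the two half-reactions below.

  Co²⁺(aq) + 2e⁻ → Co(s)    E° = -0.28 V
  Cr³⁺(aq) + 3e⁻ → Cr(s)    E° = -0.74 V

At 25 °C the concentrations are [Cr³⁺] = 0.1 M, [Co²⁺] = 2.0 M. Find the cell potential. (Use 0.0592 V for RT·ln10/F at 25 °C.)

The Co²⁺/Co couple has the higher reduction potential and acts as the cathode, so E°_cell = -0.28 − (-0.74) = 0.46 V.
Balancing electrons gives n = 6; the reaction quotient is Q = [Cr³⁺]^2/[Co²⁺]^3 = 0.00125.
At 25 °C, E = E° − (0.0592/n) log Q = 0.46 − (0.0592/6)(-2.903) = 0.460 + 0.029 = 0.489 V.

0.489 V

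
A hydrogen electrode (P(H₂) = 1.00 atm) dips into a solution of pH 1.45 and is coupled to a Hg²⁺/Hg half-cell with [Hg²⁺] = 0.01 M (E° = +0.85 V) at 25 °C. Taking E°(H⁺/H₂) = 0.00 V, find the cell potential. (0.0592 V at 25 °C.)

0.88 V

The Hg²⁺/Hg couple is the cathode, so E°_cell = 0.85 V; n = 2.
[H⁺] = 10^(−1.45) = 0.035 M, and Q = [H⁺]^2 / ([Hg²⁺]·P(H₂)) = 0.126.
E = E° − (0.0592/2) log Q = 0.85 − (0.0592/2)(-0.900) = 0.877 V.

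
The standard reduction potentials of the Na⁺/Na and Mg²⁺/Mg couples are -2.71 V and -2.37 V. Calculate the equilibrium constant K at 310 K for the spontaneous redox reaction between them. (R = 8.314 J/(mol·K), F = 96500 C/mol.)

1.1 × 10^11

E°_cell = -2.37 − (-2.71) = 0.34 V, with n = 2 electrons transferred.
At equilibrium E = 0, so the Nernst equation gives ln K = nFE°/RT = (2)(96500)(0.34)/((8.314)(310)) = 25.46.
K = e^25.46 = 1.1 × 10^11.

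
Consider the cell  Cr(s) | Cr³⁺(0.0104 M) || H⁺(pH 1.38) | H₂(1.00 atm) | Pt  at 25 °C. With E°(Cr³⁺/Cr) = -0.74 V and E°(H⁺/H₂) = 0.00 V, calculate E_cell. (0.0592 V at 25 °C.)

0.70 V

The hydrogen couple is the cathode, so E°_cell = 0.74 V; n = 6.
[H⁺] = 10^(−1.38) = 0.042 M, and Q = [Cr³⁺]^2·P(H₂)^3 / [H⁺]^6 = 2.06 × 10^4.
E = E° − (0.0592/6) log Q = 0.74 − (0.0592/6)(4.314) = 0.697 V.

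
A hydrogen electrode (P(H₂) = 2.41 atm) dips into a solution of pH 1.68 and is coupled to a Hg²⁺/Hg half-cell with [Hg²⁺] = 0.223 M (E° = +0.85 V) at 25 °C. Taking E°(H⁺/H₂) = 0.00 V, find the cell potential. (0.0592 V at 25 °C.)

0.94 V

The Hg²⁺/Hg couple is the cathode, so E°_cell = 0.85 V; n = 2.
[H⁺] = 10^(−1.68) = 0.021 M, and Q = [H⁺]^2 / ([Hg²⁺]·P(H₂)) = 8.12 × 10^-4.
E = E° − (0.0592/2) log Q = 0.85 − (0.0592/2)(-3.090) = 0.941 V.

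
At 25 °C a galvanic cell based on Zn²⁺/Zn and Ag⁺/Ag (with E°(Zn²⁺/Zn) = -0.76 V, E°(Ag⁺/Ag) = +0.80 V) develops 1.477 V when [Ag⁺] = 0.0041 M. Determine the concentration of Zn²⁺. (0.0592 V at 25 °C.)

From the Nernst equation, log Q = n(E° − E)/0.0592 = 2(1.56 − 1.477)/0.0592 = 2.804, so Q = 637.
With Q = [Zn²⁺]/[Ag⁺]^2 and the known concentrations, [Zn²⁺] in the numerator gives [Zn²⁺] = 0.011 M.

0.011 M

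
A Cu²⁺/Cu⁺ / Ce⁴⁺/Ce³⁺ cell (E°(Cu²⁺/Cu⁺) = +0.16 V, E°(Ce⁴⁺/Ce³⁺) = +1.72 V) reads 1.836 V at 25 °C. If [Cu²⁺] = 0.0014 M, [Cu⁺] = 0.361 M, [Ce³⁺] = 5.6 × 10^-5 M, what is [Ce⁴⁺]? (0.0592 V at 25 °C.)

0.01 M

From the Nernst equation, log Q = n(E° − E)/0.0592 = 1(1.56 − 1.836)/0.0592 = -4.662, so Q = 2.18 × 10^-5.
With Q = [Cu²⁺]·[Ce³⁺]/([Cu⁺]·[Ce⁴⁺]) and the known concentrations, [Ce⁴⁺] in the denominator gives [Ce⁴⁺] = 0.01 M.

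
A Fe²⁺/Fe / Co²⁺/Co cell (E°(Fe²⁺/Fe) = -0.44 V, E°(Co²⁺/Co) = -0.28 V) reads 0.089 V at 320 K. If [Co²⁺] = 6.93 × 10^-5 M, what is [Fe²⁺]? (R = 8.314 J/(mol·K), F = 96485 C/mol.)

From the Nernst equation, ln Q = nF(E° − E)/RT = 2×96485×(0.16 − 0.089)/(8.314×320) = 5.150, so Q = 172.
With Q = [Fe²⁺]/[Co²⁺] and the known concentrations, [Fe²⁺] in the numerator gives [Fe²⁺] = 0.012 M.

0.012 M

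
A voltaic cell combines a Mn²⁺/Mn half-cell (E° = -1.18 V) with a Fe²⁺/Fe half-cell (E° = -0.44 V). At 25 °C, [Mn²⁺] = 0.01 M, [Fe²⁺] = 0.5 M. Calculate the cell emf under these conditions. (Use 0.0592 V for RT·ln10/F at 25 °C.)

0.790 V

The Fe²⁺/Fe couple has the higher reduction potential and acts as the cathode, so E°_cell = -0.44 − (-1.18) = 0.74 V.
Balancing electrons gives n = 2; the reaction quotient is Q = [Mn²⁺]/[Fe²⁺] = 0.0200.
At 25 °C, E = E° − (0.0592/n) log Q = 0.74 − (0.0592/2)(-1.699) = 0.740 + 0.050 = 0.790 V.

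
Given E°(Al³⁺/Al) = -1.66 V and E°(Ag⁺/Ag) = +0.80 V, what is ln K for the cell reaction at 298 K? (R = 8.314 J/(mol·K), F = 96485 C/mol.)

E°_cell = +0.80 − (-1.66) = 2.46 V, with n = 3 electrons transferred.
At equilibrium E = 0, so the Nernst equation gives ln K = nFE°/RT = (3)(96485)(2.46)/((8.314)(298)) = 287.40.

ln K = 287.4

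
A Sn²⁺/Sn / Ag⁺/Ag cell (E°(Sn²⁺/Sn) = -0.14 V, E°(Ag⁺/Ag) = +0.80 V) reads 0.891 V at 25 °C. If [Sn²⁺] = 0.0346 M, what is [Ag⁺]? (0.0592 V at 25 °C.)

0.028 M

From the Nernst equation, log Q = n(E° − E)/0.0592 = 2(0.94 − 0.891)/0.0592 = 1.655, so Q = 45.2.
With Q = [Sn²⁺]/[Ag⁺]^2 and the known concentrations, [Ag⁺]^2 in the denominator gives [Ag⁺] = 0.028 M.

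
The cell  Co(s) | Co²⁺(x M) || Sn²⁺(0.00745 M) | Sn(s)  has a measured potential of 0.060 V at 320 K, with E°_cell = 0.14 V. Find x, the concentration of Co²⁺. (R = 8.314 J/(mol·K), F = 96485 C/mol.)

2.5 M

From the Nernst equation, ln Q = nF(E° − E)/RT = 2×96485×(0.14 − 0.060)/(8.314×320) = 5.803, so Q = 331.
With Q = [Co²⁺]/[Sn²⁺] and the known concentrations, [Co²⁺] in the numerator gives [Co²⁺] = 2.5 M.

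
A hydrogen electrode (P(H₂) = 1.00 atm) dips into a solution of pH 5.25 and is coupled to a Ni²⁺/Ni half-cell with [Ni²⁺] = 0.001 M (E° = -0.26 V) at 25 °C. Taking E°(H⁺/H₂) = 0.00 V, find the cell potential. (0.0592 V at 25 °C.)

0.038 V

The hydrogen couple is the cathode, so E°_cell = 0.26 V; n = 2.
[H⁺] = 10^(−5.25) = 5.6 × 10^-6 M, and Q = [Ni²⁺]·P(H₂) / [H⁺]^2 = 3.16 × 10^7.
E = E° − (0.0592/2) log Q = 0.26 − (0.0592/2)(7.500) = 0.038 V.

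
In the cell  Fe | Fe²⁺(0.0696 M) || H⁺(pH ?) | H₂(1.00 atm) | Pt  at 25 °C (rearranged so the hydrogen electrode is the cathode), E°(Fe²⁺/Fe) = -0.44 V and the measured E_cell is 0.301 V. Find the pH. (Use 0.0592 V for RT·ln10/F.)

E°_cell = 0.44 V and n = 2.
log Q = n(E° − E)/0.0592 = 2×(0.44 − 0.301)/0.0592 = 4.696.
With Q = [Fe²⁺]·P(H₂) / [H⁺]^2, solving for [H⁺] gives log[H⁺] = -2.927, so pH = 2.93.

pH = 2.93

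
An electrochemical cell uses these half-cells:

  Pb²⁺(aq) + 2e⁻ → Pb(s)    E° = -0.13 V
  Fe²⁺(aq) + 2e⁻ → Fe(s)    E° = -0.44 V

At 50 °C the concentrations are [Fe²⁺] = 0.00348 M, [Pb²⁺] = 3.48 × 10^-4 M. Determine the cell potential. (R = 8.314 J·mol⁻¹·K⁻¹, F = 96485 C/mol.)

The Pb²⁺/Pb couple has the higher reduction potential and acts as the cathode, so E°_cell = -0.13 − (-0.44) = 0.31 V.
Balancing electrons gives n = 2; the reaction quotient is Q = [Fe²⁺]/[Pb²⁺] = 10.0.
E = E° − (RT/nF) ln Q = 0.31 − (8.314×323)/(2×96485) × (2.303) = 0.310 − 0.032 = 0.278 V.

0.278 V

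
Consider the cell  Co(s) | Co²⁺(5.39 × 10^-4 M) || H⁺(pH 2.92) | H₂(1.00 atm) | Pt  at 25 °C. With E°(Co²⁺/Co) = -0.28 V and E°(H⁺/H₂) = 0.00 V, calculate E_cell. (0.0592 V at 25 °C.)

The hydrogen couple is the cathode, so E°_cell = 0.28 V; n = 2.
[H⁺] = 10^(−2.92) = 0.0012 M, and Q = [Co²⁺]·P(H₂) / [H⁺]^2 = 373.
E = E° − (0.0592/2) log Q = 0.28 − (0.0592/2)(2.572) = 0.204 V.

0.20 V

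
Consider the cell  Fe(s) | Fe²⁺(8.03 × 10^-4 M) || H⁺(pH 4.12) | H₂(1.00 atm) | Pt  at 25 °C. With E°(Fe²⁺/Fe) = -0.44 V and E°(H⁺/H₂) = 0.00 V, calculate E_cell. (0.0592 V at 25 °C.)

The hydrogen couple is the cathode, so E°_cell = 0.44 V; n = 2.
[H⁺] = 10^(−4.12) = 7.6 × 10^-5 M, and Q = [Fe²⁺]·P(H₂) / [H⁺]^2 = 1.4 × 10^5.
E = E° − (0.0592/2) log Q = 0.44 − (0.0592/2)(5.145) = 0.288 V.

0.29 V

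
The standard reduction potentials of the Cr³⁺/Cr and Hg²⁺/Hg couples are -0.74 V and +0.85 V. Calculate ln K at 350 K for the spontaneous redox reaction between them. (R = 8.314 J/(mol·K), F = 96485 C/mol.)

ln K = 316.3

E°_cell = +0.85 − (-0.74) = 1.59 V, with n = 6 electrons transferred.
At equilibrium E = 0, so the Nernst equation gives ln K = nFE°/RT = (6)(96485)(1.59)/((8.314)(350)) = 316.32.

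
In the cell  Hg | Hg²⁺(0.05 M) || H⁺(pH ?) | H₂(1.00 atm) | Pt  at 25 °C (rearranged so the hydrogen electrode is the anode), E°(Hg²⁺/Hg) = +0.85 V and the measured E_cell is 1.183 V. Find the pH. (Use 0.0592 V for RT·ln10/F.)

E°_cell = 0.85 V and n = 2.
log Q = n(E° − E)/0.0592 = 2×(0.85 − 1.183)/0.0592 = -11.250.
With Q = [H⁺]^2 / ([Hg²⁺]·P(H₂)), solving for [H⁺] gives log[H⁺] = -6.276, so pH = 6.28.

pH = 6.28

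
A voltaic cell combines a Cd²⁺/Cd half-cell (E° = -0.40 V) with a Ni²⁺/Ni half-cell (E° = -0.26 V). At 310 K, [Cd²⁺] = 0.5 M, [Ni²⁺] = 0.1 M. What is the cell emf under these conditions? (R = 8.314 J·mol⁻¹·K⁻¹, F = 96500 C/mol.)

0.119 V

The Ni²⁺/Ni couple has the higher reduction potential and acts as the cathode, so E°_cell = -0.26 − (-0.40) = 0.14 V.
Balancing electrons gives n = 2; the reaction quotient is Q = [Cd²⁺]/[Ni²⁺] = 5.00.
E = E° − (RT/nF) ln Q = 0.14 − (8.314×310)/(2×96500) × (1.609) = 0.140 − 0.021 = 0.119 V.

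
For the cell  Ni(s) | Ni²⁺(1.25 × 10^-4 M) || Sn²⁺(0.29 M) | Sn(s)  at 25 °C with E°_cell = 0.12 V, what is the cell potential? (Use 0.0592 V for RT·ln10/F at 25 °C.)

Balancing electrons gives n = 2; the reaction quotient is Q = [Ni²⁺]/[Sn²⁺] = 4.31 × 10^-4.
At 25 °C, E = E° − (0.0592/n) log Q = 0.12 − (0.0592/2)(-3.365) = 0.120 + 0.100 = 0.220 V.

0.220 V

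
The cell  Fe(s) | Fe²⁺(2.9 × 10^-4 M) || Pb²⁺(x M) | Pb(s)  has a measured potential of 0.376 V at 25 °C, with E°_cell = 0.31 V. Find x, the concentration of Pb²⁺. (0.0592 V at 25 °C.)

From the Nernst equation, log Q = n(E° − E)/0.0592 = 2(0.31 − 0.376)/0.0592 = -2.230, so Q = 0.00589.
With Q = [Fe²⁺]/[Pb²⁺] and the known concentrations, [Pb²⁺] in the denominator gives [Pb²⁺] = 0.049 M.

0.049 M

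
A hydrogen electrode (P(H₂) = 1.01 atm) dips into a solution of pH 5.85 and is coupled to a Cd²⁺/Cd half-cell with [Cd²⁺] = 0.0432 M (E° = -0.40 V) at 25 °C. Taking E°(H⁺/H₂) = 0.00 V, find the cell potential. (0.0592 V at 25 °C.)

The hydrogen couple is the cathode, so E°_cell = 0.40 V; n = 2.
[H⁺] = 10^(−5.85) = 1.4 × 10^-6 M, and Q = [Cd²⁺]·P(H₂) / [H⁺]^2 = 2.19 × 10^10.
E = E° − (0.0592/2) log Q = 0.40 − (0.0592/2)(10.340) = 0.094 V.

0.094 V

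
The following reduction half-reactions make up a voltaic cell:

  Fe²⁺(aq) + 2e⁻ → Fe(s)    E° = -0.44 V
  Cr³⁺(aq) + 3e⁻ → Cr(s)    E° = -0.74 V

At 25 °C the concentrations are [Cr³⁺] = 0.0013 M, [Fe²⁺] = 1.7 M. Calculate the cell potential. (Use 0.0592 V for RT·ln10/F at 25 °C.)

The Fe²⁺/Fe couple has the higher reduction potential and acts as the cathode, so E°_cell = -0.44 − (-0.74) = 0.30 V.
Balancing electrons gives n = 6; the reaction quotient is Q = [Cr³⁺]^2/[Fe²⁺]^3 = 3.44 × 10^-7.
At 25 °C, E = E° − (0.0592/n) log Q = 0.30 − (0.0592/6)(-6.463) = 0.300 + 0.064 = 0.364 V.

0.364 V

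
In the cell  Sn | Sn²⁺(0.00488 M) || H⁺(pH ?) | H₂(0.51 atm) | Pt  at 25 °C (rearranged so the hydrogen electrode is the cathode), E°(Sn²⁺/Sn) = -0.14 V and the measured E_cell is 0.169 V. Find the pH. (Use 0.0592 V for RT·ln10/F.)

pH = 0.81

E°_cell = 0.14 V and n = 2.
log Q = n(E° − E)/0.0592 = 2×(0.14 − 0.169)/0.0592 = -0.980.
With Q = [Sn²⁺]·P(H₂) / [H⁺]^2, solving for [H⁺] gives log[H⁺] = -0.812, so pH = 0.81.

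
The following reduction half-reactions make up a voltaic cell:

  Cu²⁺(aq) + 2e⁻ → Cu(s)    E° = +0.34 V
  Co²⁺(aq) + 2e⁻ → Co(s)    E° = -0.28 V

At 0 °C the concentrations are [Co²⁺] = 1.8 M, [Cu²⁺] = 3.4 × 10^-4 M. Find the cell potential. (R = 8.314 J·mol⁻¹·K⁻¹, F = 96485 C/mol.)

0.519 V

The Cu²⁺/Cu couple has the higher reduction potential and acts as the cathode, so E°_cell = +0.34 − (-0.28) = 0.62 V.
Balancing electrons gives n = 2; the reaction quotient is Q = [Co²⁺]/[Cu²⁺] = 5290.
E = E° − (RT/nF) ln Q = 0.62 − (8.314×273)/(2×96485) × (8.574) = 0.620 − 0.101 = 0.519 V.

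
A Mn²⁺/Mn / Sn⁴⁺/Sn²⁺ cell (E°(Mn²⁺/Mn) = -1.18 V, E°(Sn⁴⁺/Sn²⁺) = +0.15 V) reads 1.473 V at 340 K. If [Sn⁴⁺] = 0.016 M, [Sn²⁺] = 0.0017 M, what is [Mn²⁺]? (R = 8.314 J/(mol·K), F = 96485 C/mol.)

5.4 × 10^-4 M

From the Nernst equation, ln Q = nF(E° − E)/RT = 2×96485×(1.33 − 1.473)/(8.314×340) = -9.762, so Q = 5.76 × 10^-5.
With Q = [Mn²⁺]·[Sn²⁺]/[Sn⁴⁺] and the known concentrations, [Mn²⁺] in the numerator gives [Mn²⁺] = 5.4 × 10^-4 M.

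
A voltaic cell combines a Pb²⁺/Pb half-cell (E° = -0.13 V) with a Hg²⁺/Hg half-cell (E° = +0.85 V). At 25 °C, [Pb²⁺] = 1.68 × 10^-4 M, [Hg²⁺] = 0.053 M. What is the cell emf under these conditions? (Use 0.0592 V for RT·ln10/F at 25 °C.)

The Hg²⁺/Hg couple has the higher reduction potential and acts as the cathode, so E°_cell = +0.85 − (-0.13) = 0.98 V.
Balancing electrons gives n = 2; the reaction quotient is Q = [Pb²⁺]/[Hg²⁺] = 0.00317.
At 25 °C, E = E° − (0.0592/n) log Q = 0.98 − (0.0592/2)(-2.499) = 0.980 + 0.074 = 1.054 V.

1.05 V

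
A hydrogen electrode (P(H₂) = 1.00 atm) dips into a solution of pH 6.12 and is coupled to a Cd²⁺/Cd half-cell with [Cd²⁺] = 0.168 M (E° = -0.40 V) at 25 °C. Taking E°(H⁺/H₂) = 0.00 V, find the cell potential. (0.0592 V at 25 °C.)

The hydrogen couple is the cathode, so E°_cell = 0.40 V; n = 2.
[H⁺] = 10^(−6.12) = 7.6 × 10^-7 M, and Q = [Cd²⁺]·P(H₂) / [H⁺]^2 = 2.92 × 10^11.
E = E° − (0.0592/2) log Q = 0.40 − (0.0592/2)(11.465) = 0.061 V.

0.061 V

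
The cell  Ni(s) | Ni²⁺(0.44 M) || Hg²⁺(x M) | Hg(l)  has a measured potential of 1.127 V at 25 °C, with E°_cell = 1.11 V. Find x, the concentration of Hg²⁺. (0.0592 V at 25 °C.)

From the Nernst equation, log Q = n(E° − E)/0.0592 = 2(1.11 − 1.127)/0.0592 = -0.574, so Q = 0.266.
With Q = [Ni²⁺]/[Hg²⁺] and the known concentrations, [Hg²⁺] in the denominator gives [Hg²⁺] = 1.7 M.

1.7 M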